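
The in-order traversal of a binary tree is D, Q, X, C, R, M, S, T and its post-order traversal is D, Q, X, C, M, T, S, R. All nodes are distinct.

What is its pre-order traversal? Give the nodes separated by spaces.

The last element of post-order is the root; it splits in-order into left and right subtrees.
Root R: left subtree has 4 nodes {D, Q, X, C}, right has 3 {M, S, T}.
  Root C: left subtree has 3 nodes {D, Q, X}, right has 0 { }.
    Root X: left subtree has 2 nodes {D, Q}, right has 0 { }.
      Root Q: left subtree has 1 node {D}, right has 0 { }.
  Root S: left subtree has 1 node {M}, right has 1 {T}.

R C X Q D S M T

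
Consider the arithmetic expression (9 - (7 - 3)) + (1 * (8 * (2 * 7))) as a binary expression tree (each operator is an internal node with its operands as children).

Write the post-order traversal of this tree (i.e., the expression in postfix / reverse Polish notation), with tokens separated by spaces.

9 7 3 - - 1 8 2 7 * * * +

Post-order on an expression tree gives postfix notation: for each operator, emit left operand, right operand, then the operator.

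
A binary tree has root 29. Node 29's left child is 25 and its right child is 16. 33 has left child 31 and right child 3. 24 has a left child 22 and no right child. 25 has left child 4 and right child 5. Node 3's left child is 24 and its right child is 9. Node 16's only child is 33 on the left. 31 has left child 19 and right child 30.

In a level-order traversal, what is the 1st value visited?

Level-order visits nodes level by level from the root, left to right within each level.
Level 0: 29
Level 1: 25, 16
Level 2: 4, 5, 33
Level 3: 31, 3
Level 4: 19, 30, 24, 9
Level 5: 22
Full level-order sequence: 29, 25, 16, 4, 5, 33, 31, 3, 19, 30, 24, 9, 22.

29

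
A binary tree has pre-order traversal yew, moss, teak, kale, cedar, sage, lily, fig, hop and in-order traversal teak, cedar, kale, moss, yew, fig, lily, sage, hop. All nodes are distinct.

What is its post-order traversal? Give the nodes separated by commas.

cedar, kale, teak, moss, fig, lily, hop, sage, yew

The first element of pre-order is the root; it splits in-order into left and right subtrees.
Root yew: left subtree has 4 nodes {teak, cedar, kale, moss}, right has 4 {fig, lily, sage, hop}.
  Root moss: left subtree has 3 nodes {teak, cedar, kale}, right has 0 { }.
    Root teak: left subtree has 0 nodes { }, right has 2 {cedar, kale}.
      Root kale: left subtree has 1 node {cedar}, right has 0 { }.
  Root sage: left subtree has 2 nodes {fig, lily}, right has 1 {hop}.
    Root lily: left subtree has 1 node {fig}, right has 0 { }.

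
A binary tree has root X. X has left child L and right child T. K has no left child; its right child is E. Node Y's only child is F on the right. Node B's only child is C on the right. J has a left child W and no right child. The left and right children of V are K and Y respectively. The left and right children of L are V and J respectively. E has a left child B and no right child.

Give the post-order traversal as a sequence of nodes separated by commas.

C, B, E, K, F, Y, V, W, J, L, T, X

Post-order visits the left subtree, then the right subtree, then the node.
At X: go left to L.
  At L: go left to V.
    At V: go left to K.
      At K: no left child.
      At K: go right to E.
        At E: go left to B.
          At B: no left child.
          At B: go right to C.
            C is a leaf — visit C.
          Visit B.
        At E: no right child.
        Visit E.
      Visit K.
    At V: go right to Y.
      At Y: no left child.
      At Y: go right to F.
        F is a leaf — visit F.
      Visit Y.
    Visit V.
  At L: go right to J.
    At J: go left to W.
      W is a leaf — visit W.
    At J: no right child.
    Visit J.
  Visit L.
At X: go right to T.
  T is a leaf — visit T.
Visit X.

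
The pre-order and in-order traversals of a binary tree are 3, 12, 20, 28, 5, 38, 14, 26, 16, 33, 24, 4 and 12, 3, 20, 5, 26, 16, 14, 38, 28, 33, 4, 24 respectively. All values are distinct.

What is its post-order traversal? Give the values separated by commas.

12, 16, 26, 14, 38, 5, 4, 24, 33, 28, 20, 3

The first element of pre-order is the root; it splits in-order into left and right subtrees.
Root 3: left subtree has 1 node {12}, right has 10 {20, 5, 26, 16, 14, 38, 28, 33, 4, 24}.
  Root 20: left subtree has 0 nodes { }, right has 9 {5, 26, 16, 14, 38, 28, 33, 4, 24}.
    Root 28: left subtree has 5 nodes {5, 26, 16, 14, 38}, right has 3 {33, 4, 24}.
      Root 5: left subtree has 0 nodes { }, right has 4 {26, 16, 14, 38}.
        Root 38: left subtree has 3 nodes {26, 16, 14}, right has 0 { }.
          Root 14: left subtree has 2 nodes {26, 16}, right has 0 { }.
            Root 26: left subtree has 0 nodes { }, right has 1 {16}.
      Root 33: left subtree has 0 nodes { }, right has 2 {4, 24}.
        Root 24: left subtree has 1 node {4}, right has 0 { }.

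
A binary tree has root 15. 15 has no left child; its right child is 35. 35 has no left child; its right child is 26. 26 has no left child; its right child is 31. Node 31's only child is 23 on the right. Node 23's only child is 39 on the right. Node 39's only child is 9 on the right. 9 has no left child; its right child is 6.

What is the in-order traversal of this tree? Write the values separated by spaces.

In-order visits the left subtree, then the node, then the right subtree.
At 15: no left child.
Visit 15.
At 15: go right to 35.
  At 35: no left child.
  Visit 35.
  At 35: go right to 26.
    At 26: no left child.
    Visit 26.
    At 26: go right to 31.
      At 31: no left child.
      Visit 31.
      At 31: go right to 23.
        At 23: no left child.
        Visit 23.
        At 23: go right to 39.
          At 39: no left child.
          Visit 39.
          At 39: go right to 9.
            At 9: no left child.
            Visit 9.
            At 9: go right to 6.
              6 is a leaf — visit 6.

15 35 26 31 23 39 9 6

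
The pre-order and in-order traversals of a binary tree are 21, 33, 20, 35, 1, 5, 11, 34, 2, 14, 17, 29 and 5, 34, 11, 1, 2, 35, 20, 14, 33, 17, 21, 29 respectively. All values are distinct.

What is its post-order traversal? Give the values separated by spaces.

34 11 5 2 1 35 14 20 17 33 29 21

The first element of pre-order is the root; it splits in-order into left and right subtrees.
Root 21: left subtree has 10 nodes {5, 34, 11, 1, 2, 35, 20, 14, 33, 17}, right has 1 {29}.
  Root 33: left subtree has 8 nodes {5, 34, 11, 1, 2, 35, 20, 14}, right has 1 {17}.
    Root 20: left subtree has 6 nodes {5, 34, 11, 1, 2, 35}, right has 1 {14}.
      Root 35: left subtree has 5 nodes {5, 34, 11, 1, 2}, right has 0 { }.
        Root 1: left subtree has 3 nodes {5, 34, 11}, right has 1 {2}.
          Root 5: left subtree has 0 nodes { }, right has 2 {34, 11}.
            Root 11: left subtree has 1 node {34}, right has 0 { }.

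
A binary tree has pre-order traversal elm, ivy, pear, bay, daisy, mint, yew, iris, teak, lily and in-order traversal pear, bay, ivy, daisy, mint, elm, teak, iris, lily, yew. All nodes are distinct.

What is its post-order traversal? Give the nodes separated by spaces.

bay pear mint daisy ivy teak lily iris yew elm

The first element of pre-order is the root; it splits in-order into left and right subtrees.
Root elm: left subtree has 5 nodes {pear, bay, ivy, daisy, mint}, right has 4 {teak, iris, lily, yew}.
  Root ivy: left subtree has 2 nodes {pear, bay}, right has 2 {daisy, mint}.
    Root pear: left subtree has 0 nodes { }, right has 1 {bay}.
    Root daisy: left subtree has 0 nodes { }, right has 1 {mint}.
  Root yew: left subtree has 3 nodes {teak, iris, lily}, right has 0 { }.
    Root iris: left subtree has 1 node {teak}, right has 1 {lily}.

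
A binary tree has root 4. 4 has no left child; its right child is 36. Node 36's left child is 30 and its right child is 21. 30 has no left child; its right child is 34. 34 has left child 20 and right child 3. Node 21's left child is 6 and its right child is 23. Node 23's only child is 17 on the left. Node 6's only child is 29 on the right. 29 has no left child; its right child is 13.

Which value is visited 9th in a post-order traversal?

23

Post-order visits the left subtree, then the right subtree, then the node.
At 4: no left child.
At 4: go right to 36.
  At 36: go left to 30.
    At 30: no left child.
    At 30: go right to 34.
      At 34: go left to 20.
        20 is a leaf — visit 20.
      At 34: go right to 3.
        3 is a leaf — visit 3.
      Visit 34.
    Visit 30.
  At 36: go right to 21.
    At 21: go left to 6.
      At 6: no left child.
      At 6: go right to 29.
        At 29: no left child.
        At 29: go right to 13.
          13 is a leaf — visit 13.
        Visit 29.
      Visit 6.
    At 21: go right to 23.
      At 23: go left to 17.
        17 is a leaf — visit 17.
      At 23: no right child.
      Visit 23.
    Visit 21.
  Visit 36.
Visit 4.
Full post-order sequence: 20, 3, 34, 30, 13, 29, 6, 17, 23, 21, 36, 4.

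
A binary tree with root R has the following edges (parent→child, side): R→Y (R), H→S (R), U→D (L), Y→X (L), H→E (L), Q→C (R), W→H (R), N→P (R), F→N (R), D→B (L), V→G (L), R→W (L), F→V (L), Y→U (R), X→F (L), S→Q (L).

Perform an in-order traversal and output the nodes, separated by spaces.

W E H Q C S R G V F N P X Y B D U

In-order visits the left subtree, then the node, then the right subtree.
At R: go left to W.
  At W: no left child.
  Visit W.
  At W: go right to H.
    At H: go left to E.
      E is a leaf — visit E.
    Visit H.
    At H: go right to S.
      At S: go left to Q.
        At Q: no left child.
        Visit Q.
        At Q: go right to C.
          C is a leaf — visit C.
      Visit S.
      At S: no right child.
Visit R.
At R: go right to Y.
  At Y: go left to X.
    At X: go left to F.
      At F: go left to V.
        At V: go left to G.
          G is a leaf — visit G.
        Visit V.
        At V: no right child.
      Visit F.
      At F: go right to N.
        At N: no left child.
        Visit N.
        At N: go right to P.
          P is a leaf — visit P.
    Visit X.
    At X: no right child.
  Visit Y.
  At Y: go right to U.
    At U: go left to D.
      At D: go left to B.
        B is a leaf — visit B.
      Visit D.
      At D: no right child.
    Visit U.
    At U: no right child.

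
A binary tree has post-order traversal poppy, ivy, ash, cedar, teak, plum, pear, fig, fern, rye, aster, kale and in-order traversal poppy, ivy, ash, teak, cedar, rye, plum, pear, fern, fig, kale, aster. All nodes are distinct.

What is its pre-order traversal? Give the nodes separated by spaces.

kale rye teak ash ivy poppy cedar fern pear plum fig aster

The last element of post-order is the root; it splits in-order into left and right subtrees.
Root kale: left subtree has 10 nodes {poppy, ivy, ash, teak, cedar, rye, plum, pear, fern, fig}, right has 1 {aster}.
  Root rye: left subtree has 5 nodes {poppy, ivy, ash, teak, cedar}, right has 4 {plum, pear, fern, fig}.
    Root teak: left subtree has 3 nodes {poppy, ivy, ash}, right has 1 {cedar}.
      Root ash: left subtree has 2 nodes {poppy, ivy}, right has 0 { }.
        Root ivy: left subtree has 1 node {poppy}, right has 0 { }.
    Root fern: left subtree has 2 nodes {plum, pear}, right has 1 {fig}.
      Root pear: left subtree has 1 node {plum}, right has 0 { }.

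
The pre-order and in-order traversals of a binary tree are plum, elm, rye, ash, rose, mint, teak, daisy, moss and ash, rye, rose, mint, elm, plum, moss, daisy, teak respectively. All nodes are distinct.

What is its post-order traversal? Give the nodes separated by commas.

ash, mint, rose, rye, elm, moss, daisy, teak, plum

The first element of pre-order is the root; it splits in-order into left and right subtrees.
Root plum: left subtree has 5 nodes {ash, rye, rose, mint, elm}, right has 3 {moss, daisy, teak}.
  Root elm: left subtree has 4 nodes {ash, rye, rose, mint}, right has 0 { }.
    Root rye: left subtree has 1 node {ash}, right has 2 {rose, mint}.
      Root rose: left subtree has 0 nodes { }, right has 1 {mint}.
  Root teak: left subtree has 2 nodes {moss, daisy}, right has 0 { }.
    Root daisy: left subtree has 1 node {moss}, right has 0 { }.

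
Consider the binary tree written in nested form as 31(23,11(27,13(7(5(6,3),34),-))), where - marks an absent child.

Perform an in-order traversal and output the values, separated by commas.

In-order visits the left subtree, then the node, then the right subtree.
At 31: go left to 23.
  23 is a leaf — visit 23.
Visit 31.
At 31: go right to 11.
  At 11: go left to 27.
    27 is a leaf — visit 27.
  Visit 11.
  At 11: go right to 13.
    At 13: go left to 7.
      At 7: go left to 5.
        At 5: go left to 6.
          6 is a leaf — visit 6.
        Visit 5.
        At 5: go right to 3.
          3 is a leaf — visit 3.
      Visit 7.
      At 7: go right to 34.
        34 is a leaf — visit 34.
    Visit 13.
    At 13: no right child.

23, 31, 27, 11, 6, 5, 3, 7, 34, 13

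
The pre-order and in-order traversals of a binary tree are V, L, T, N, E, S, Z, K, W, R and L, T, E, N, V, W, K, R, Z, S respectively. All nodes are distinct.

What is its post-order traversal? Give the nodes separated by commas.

The first element of pre-order is the root; it splits in-order into left and right subtrees.
Root V: left subtree has 4 nodes {L, T, E, N}, right has 5 {W, K, R, Z, S}.
  Root L: left subtree has 0 nodes { }, right has 3 {T, E, N}.
    Root T: left subtree has 0 nodes { }, right has 2 {E, N}.
      Root N: left subtree has 1 node {E}, right has 0 { }.
  Root S: left subtree has 4 nodes {W, K, R, Z}, right has 0 { }.
    Root Z: left subtree has 3 nodes {W, K, R}, right has 0 { }.
      Root K: left subtree has 1 node {W}, right has 1 {R}.

E, N, T, L, W, R, K, Z, S, V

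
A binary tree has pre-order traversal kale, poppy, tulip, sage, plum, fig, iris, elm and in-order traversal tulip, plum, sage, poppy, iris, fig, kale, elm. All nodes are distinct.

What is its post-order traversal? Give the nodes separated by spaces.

plum sage tulip iris fig poppy elm kale

The first element of pre-order is the root; it splits in-order into left and right subtrees.
Root kale: left subtree has 6 nodes {tulip, plum, sage, poppy, iris, fig}, right has 1 {elm}.
  Root poppy: left subtree has 3 nodes {tulip, plum, sage}, right has 2 {iris, fig}.
    Root tulip: left subtree has 0 nodes { }, right has 2 {plum, sage}.
      Root sage: left subtree has 1 node {plum}, right has 0 { }.
    Root fig: left subtree has 1 node {iris}, right has 0 { }.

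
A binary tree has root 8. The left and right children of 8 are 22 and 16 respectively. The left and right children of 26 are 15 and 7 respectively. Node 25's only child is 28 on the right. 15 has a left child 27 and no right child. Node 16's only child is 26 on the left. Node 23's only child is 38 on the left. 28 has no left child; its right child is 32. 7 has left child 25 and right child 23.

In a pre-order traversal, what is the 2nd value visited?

22

Pre-order visits the node, then its left subtree, then its right subtree.
Visit 8.
At 8: go left to 22.
  22 is a leaf — visit 22.
At 8: go right to 16.
  Visit 16.
  At 16: go left to 26.
    Visit 26.
    At 26: go left to 15.
      Visit 15.
      At 15: go left to 27.
        27 is a leaf — visit 27.
      At 15: no right child.
    At 26: go right to 7.
      Visit 7.
      At 7: go left to 25.
        Visit 25.
        At 25: no left child.
        At 25: go right to 28.
          Visit 28.
          At 28: no left child.
          At 28: go right to 32.
            32 is a leaf — visit 32.
      At 7: go right to 23.
        Visit 23.
        At 23: go left to 38.
          38 is a leaf — visit 38.
        At 23: no right child.
  At 16: no right child.
Full pre-order sequence: 8, 22, 16, 26, 15, 27, 7, 25, 28, 32, 23, 38.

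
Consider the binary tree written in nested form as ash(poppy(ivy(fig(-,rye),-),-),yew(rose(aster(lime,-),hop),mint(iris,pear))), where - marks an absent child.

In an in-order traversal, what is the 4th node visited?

In-order visits the left subtree, then the node, then the right subtree.
At ash: go left to poppy.
  At poppy: go left to ivy.
    At ivy: go left to fig.
      At fig: no left child.
      Visit fig.
      At fig: go right to rye.
        rye is a leaf — visit rye.
    Visit ivy.
    At ivy: no right child.
  Visit poppy.
  At poppy: no right child.
Visit ash.
At ash: go right to yew.
  At yew: go left to rose.
    At rose: go left to aster.
      At aster: go left to lime.
        lime is a leaf — visit lime.
      Visit aster.
      At aster: no right child.
    Visit rose.
    At rose: go right to hop.
      hop is a leaf — visit hop.
  Visit yew.
  At yew: go right to mint.
    At mint: go left to iris.
      iris is a leaf — visit iris.
    Visit mint.
    At mint: go right to pear.
      pear is a leaf — visit pear.
Full in-order sequence: fig, rye, ivy, poppy, ash, lime, aster, rose, hop, yew, iris, mint, pear.

poppy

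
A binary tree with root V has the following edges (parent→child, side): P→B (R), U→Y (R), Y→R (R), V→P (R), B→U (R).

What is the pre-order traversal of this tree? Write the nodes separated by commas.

V, P, B, U, Y, R

Pre-order visits the node, then its left subtree, then its right subtree.
Visit V.
At V: no left child.
At V: go right to P.
  Visit P.
  At P: no left child.
  At P: go right to B.
    Visit B.
    At B: no left child.
    At B: go right to U.
      Visit U.
      At U: no left child.
      At U: go right to Y.
        Visit Y.
        At Y: no left child.
        At Y: go right to R.
          R is a leaf — visit R.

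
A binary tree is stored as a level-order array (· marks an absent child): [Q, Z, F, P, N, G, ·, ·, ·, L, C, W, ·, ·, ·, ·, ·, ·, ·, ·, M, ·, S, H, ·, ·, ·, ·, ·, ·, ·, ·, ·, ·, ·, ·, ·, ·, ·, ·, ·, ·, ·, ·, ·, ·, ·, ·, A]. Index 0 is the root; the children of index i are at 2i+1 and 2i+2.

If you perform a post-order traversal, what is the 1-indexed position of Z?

Post-order visits the left subtree, then the right subtree, then the node.
At Q: go left to Z.
  At Z: go left to P.
    P is a leaf — visit P.
  At Z: go right to N.
    At N: go left to L.
      At L: no left child.
      At L: go right to M.
        M is a leaf — visit M.
      Visit L.
    At N: go right to C.
      At C: no left child.
      At C: go right to S.
        S is a leaf — visit S.
      Visit C.
    Visit N.
  Visit Z.
At Q: go right to F.
  At F: go left to G.
    At G: go left to W.
      At W: go left to H.
        At H: no left child.
        At H: go right to A.
          A is a leaf — visit A.
        Visit H.
      At W: no right child.
      Visit W.
    At G: no right child.
    Visit G.
  At F: no right child.
  Visit F.
Visit Q.
Full post-order sequence: P, M, L, S, C, N, Z, A, H, W, G, F, Q.

7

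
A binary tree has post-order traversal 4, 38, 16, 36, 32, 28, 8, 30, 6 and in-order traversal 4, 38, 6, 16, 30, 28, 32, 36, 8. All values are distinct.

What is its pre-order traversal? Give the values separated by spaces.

6 38 4 30 16 8 28 32 36

The last element of post-order is the root; it splits in-order into left and right subtrees.
Root 6: left subtree has 2 nodes {4, 38}, right has 6 {16, 30, 28, 32, 36, 8}.
  Root 38: left subtree has 1 node {4}, right has 0 { }.
  Root 30: left subtree has 1 node {16}, right has 4 {28, 32, 36, 8}.
    Root 8: left subtree has 3 nodes {28, 32, 36}, right has 0 { }.
      Root 28: left subtree has 0 nodes { }, right has 2 {32, 36}.
        Root 32: left subtree has 0 nodes { }, right has 1 {36}.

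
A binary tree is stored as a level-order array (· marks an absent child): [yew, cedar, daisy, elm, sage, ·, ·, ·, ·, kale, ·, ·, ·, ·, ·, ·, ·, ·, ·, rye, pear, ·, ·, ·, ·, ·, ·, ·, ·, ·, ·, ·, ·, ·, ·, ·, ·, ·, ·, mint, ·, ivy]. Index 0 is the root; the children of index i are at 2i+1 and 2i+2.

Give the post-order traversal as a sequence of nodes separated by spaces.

Post-order visits the left subtree, then the right subtree, then the node.
At yew: go left to cedar.
  At cedar: go left to elm.
    elm is a leaf — visit elm.
  At cedar: go right to sage.
    At sage: go left to kale.
      At kale: go left to rye.
        At rye: go left to mint.
          mint is a leaf — visit mint.
        At rye: no right child.
        Visit rye.
      At kale: go right to pear.
        At pear: go left to ivy.
          ivy is a leaf — visit ivy.
        At pear: no right child.
        Visit pear.
      Visit kale.
    At sage: no right child.
    Visit sage.
  Visit cedar.
At yew: go right to daisy.
  daisy is a leaf — visit daisy.
Visit yew.

elm mint rye ivy pear kale sage cedar daisy yew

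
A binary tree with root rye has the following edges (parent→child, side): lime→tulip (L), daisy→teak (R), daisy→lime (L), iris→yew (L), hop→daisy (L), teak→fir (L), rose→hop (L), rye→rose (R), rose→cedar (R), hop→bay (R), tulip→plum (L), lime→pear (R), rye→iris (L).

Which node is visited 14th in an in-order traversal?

In-order visits the left subtree, then the node, then the right subtree.
At rye: go left to iris.
  At iris: go left to yew.
    yew is a leaf — visit yew.
  Visit iris.
  At iris: no right child.
Visit rye.
At rye: go right to rose.
  At rose: go left to hop.
    At hop: go left to daisy.
      At daisy: go left to lime.
        At lime: go left to tulip.
          At tulip: go left to plum.
            plum is a leaf — visit plum.
          Visit tulip.
          At tulip: no right child.
        Visit lime.
        At lime: go right to pear.
          pear is a leaf — visit pear.
      Visit daisy.
      At daisy: go right to teak.
        At teak: go left to fir.
          fir is a leaf — visit fir.
        Visit teak.
        At teak: no right child.
    Visit hop.
    At hop: go right to bay.
      bay is a leaf — visit bay.
  Visit rose.
  At rose: go right to cedar.
    cedar is a leaf — visit cedar.
Full in-order sequence: yew, iris, rye, plum, tulip, lime, pear, daisy, fir, teak, hop, bay, rose, cedar.

cedar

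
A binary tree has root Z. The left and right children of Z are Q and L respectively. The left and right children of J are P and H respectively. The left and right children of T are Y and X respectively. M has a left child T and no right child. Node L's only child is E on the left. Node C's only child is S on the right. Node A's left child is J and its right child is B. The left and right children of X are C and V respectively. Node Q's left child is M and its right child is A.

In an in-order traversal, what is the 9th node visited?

In-order visits the left subtree, then the node, then the right subtree.
At Z: go left to Q.
  At Q: go left to M.
    At M: go left to T.
      At T: go left to Y.
        Y is a leaf — visit Y.
      Visit T.
      At T: go right to X.
        At X: go left to C.
          At C: no left child.
          Visit C.
          At C: go right to S.
            S is a leaf — visit S.
        Visit X.
        At X: go right to V.
          V is a leaf — visit V.
    Visit M.
    At M: no right child.
  Visit Q.
  At Q: go right to A.
    At A: go left to J.
      At J: go left to P.
        P is a leaf — visit P.
      Visit J.
      At J: go right to H.
        H is a leaf — visit H.
    Visit A.
    At A: go right to B.
      B is a leaf — visit B.
Visit Z.
At Z: go right to L.
  At L: go left to E.
    E is a leaf — visit E.
  Visit L.
  At L: no right child.
Full in-order sequence: Y, T, C, S, X, V, M, Q, P, J, H, A, B, Z, E, L.

P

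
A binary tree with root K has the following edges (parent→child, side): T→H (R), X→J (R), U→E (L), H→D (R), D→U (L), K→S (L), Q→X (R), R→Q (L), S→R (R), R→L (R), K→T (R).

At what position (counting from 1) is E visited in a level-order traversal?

Level-order visits nodes level by level from the root, left to right within each level.
Level 0: K
Level 1: S, T
Level 2: R, H
Level 3: Q, L, D
Level 4: X, U
Level 5: J, E
Full level-order sequence: K, S, T, R, H, Q, L, D, X, U, J, E.

12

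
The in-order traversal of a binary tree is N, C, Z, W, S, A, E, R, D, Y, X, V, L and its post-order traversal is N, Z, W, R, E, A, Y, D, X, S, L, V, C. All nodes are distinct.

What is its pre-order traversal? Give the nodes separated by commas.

C, N, V, S, W, Z, X, D, A, E, R, Y, L

The last element of post-order is the root; it splits in-order into left and right subtrees.
Root C: left subtree has 1 node {N}, right has 11 {Z, W, S, A, E, R, D, Y, X, V, L}.
  Root V: left subtree has 9 nodes {Z, W, S, A, E, R, D, Y, X}, right has 1 {L}.
    Root S: left subtree has 2 nodes {Z, W}, right has 6 {A, E, R, D, Y, X}.
      Root W: left subtree has 1 node {Z}, right has 0 { }.
      Root X: left subtree has 5 nodes {A, E, R, D, Y}, right has 0 { }.
        Root D: left subtree has 3 nodes {A, E, R}, right has 1 {Y}.
          Root A: left subtree has 0 nodes { }, right has 2 {E, R}.
            Root E: left subtree has 0 nodes { }, right has 1 {R}.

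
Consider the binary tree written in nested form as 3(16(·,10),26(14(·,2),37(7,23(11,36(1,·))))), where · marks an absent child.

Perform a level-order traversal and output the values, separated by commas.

3, 16, 26, 10, 14, 37, 2, 7, 23, 11, 36, 1

Level-order visits nodes level by level from the root, left to right within each level.
Level 0: 3
Level 1: 16, 26
Level 2: 10, 14, 37
Level 3: 2, 7, 23
Level 4: 11, 36
Level 5: 1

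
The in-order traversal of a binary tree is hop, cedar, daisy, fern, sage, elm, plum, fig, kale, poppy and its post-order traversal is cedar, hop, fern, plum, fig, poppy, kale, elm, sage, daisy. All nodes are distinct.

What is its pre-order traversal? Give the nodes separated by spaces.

The last element of post-order is the root; it splits in-order into left and right subtrees.
Root daisy: left subtree has 2 nodes {hop, cedar}, right has 7 {fern, sage, elm, plum, fig, kale, poppy}.
  Root hop: left subtree has 0 nodes { }, right has 1 {cedar}.
  Root sage: left subtree has 1 node {fern}, right has 5 {elm, plum, fig, kale, poppy}.
    Root elm: left subtree has 0 nodes { }, right has 4 {plum, fig, kale, poppy}.
      Root kale: left subtree has 2 nodes {plum, fig}, right has 1 {poppy}.
        Root fig: left subtree has 1 node {plum}, right has 0 { }.

daisy hop cedar sage fern elm kale fig plum poppy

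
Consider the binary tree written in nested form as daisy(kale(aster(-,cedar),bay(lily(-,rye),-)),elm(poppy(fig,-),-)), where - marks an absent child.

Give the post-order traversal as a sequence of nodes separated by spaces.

cedar aster rye lily bay kale fig poppy elm daisy

Post-order visits the left subtree, then the right subtree, then the node.
At daisy: go left to kale.
  At kale: go left to aster.
    At aster: no left child.
    At aster: go right to cedar.
      cedar is a leaf — visit cedar.
    Visit aster.
  At kale: go right to bay.
    At bay: go left to lily.
      At lily: no left child.
      At lily: go right to rye.
        rye is a leaf — visit rye.
      Visit lily.
    At bay: no right child.
    Visit bay.
  Visit kale.
At daisy: go right to elm.
  At elm: go left to poppy.
    At poppy: go left to fig.
      fig is a leaf — visit fig.
    At poppy: no right child.
    Visit poppy.
  At elm: no right child.
  Visit elm.
Visit daisy.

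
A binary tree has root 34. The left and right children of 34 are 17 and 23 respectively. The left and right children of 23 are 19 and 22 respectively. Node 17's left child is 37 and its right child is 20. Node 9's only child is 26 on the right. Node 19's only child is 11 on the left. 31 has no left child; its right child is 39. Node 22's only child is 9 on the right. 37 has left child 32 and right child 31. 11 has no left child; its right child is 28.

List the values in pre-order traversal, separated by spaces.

34 17 37 32 31 39 20 23 19 11 28 22 9 26

Pre-order visits the node, then its left subtree, then its right subtree.
Visit 34.
At 34: go left to 17.
  Visit 17.
  At 17: go left to 37.
    Visit 37.
    At 37: go left to 32.
      32 is a leaf — visit 32.
    At 37: go right to 31.
      Visit 31.
      At 31: no left child.
      At 31: go right to 39.
        39 is a leaf — visit 39.
  At 17: go right to 20.
    20 is a leaf — visit 20.
At 34: go right to 23.
  Visit 23.
  At 23: go left to 19.
    Visit 19.
    At 19: go left to 11.
      Visit 11.
      At 11: no left child.
      At 11: go right to 28.
        28 is a leaf — visit 28.
    At 19: no right child.
  At 23: go right to 22.
    Visit 22.
    At 22: no left child.
    At 22: go right to 9.
      Visit 9.
      At 9: no left child.
      At 9: go right to 26.
        26 is a leaf — visit 26.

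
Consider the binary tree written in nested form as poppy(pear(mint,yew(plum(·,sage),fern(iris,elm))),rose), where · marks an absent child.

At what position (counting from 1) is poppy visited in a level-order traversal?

1

Level-order visits nodes level by level from the root, left to right within each level.
Level 0: poppy
Level 1: pear, rose
Level 2: mint, yew
Level 3: plum, fern
Level 4: sage, iris, elm
Full level-order sequence: poppy, pear, rose, mint, yew, plum, fern, sage, iris, elm.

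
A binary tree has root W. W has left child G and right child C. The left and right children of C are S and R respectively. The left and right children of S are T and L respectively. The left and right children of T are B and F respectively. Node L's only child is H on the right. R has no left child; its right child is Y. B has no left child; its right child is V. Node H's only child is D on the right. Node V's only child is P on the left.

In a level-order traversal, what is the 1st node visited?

W

Level-order visits nodes level by level from the root, left to right within each level.
Level 0: W
Level 1: G, C
Level 2: S, R
Level 3: T, L, Y
Level 4: B, F, H
Level 5: V, D
Level 6: P
Full level-order sequence: W, G, C, S, R, T, L, Y, B, F, H, V, D, P.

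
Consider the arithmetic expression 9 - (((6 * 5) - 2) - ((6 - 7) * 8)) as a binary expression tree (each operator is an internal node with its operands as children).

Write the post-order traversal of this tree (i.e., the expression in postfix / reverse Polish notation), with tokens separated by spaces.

Post-order on an expression tree gives postfix notation: for each operator, emit left operand, right operand, then the operator.

9 6 5 * 2 - 6 7 - 8 * - -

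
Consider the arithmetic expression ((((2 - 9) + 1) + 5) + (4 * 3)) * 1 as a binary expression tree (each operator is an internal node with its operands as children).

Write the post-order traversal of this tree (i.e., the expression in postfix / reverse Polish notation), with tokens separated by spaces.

2 9 - 1 + 5 + 4 3 * + 1 *

Post-order on an expression tree gives postfix notation: for each operator, emit left operand, right operand, then the operator.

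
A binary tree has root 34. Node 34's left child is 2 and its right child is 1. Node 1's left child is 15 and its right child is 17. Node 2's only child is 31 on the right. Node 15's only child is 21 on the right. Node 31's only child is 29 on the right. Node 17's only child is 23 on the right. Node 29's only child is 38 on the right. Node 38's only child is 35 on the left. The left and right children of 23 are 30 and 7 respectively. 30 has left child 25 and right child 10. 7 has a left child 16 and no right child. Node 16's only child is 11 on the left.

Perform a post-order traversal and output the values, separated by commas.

35, 38, 29, 31, 2, 21, 15, 25, 10, 30, 11, 16, 7, 23, 17, 1, 34

Post-order visits the left subtree, then the right subtree, then the node.
At 34: go left to 2.
  At 2: no left child.
  At 2: go right to 31.
    At 31: no left child.
    At 31: go right to 29.
      At 29: no left child.
      At 29: go right to 38.
        At 38: go left to 35.
          35 is a leaf — visit 35.
        At 38: no right child.
        Visit 38.
      Visit 29.
    Visit 31.
  Visit 2.
At 34: go right to 1.
  At 1: go left to 15.
    At 15: no left child.
    At 15: go right to 21.
      21 is a leaf — visit 21.
    Visit 15.
  At 1: go right to 17.
    At 17: no left child.
    At 17: go right to 23.
      At 23: go left to 30.
        At 30: go left to 25.
          25 is a leaf — visit 25.
        At 30: go right to 10.
          10 is a leaf — visit 10.
        Visit 30.
      At 23: go right to 7.
        At 7: go left to 16.
          At 16: go left to 11.
            11 is a leaf — visit 11.
          At 16: no right child.
          Visit 16.
        At 7: no right child.
        Visit 7.
      Visit 23.
    Visit 17.
  Visit 1.
Visit 34.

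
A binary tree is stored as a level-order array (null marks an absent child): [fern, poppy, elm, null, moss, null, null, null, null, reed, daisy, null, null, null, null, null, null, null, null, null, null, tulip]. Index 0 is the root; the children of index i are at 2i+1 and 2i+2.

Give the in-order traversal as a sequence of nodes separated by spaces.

poppy reed moss tulip daisy fern elm

In-order visits the left subtree, then the node, then the right subtree.
At fern: go left to poppy.
  At poppy: no left child.
  Visit poppy.
  At poppy: go right to moss.
    At moss: go left to reed.
      reed is a leaf — visit reed.
    Visit moss.
    At moss: go right to daisy.
      At daisy: go left to tulip.
        tulip is a leaf — visit tulip.
      Visit daisy.
      At daisy: no right child.
Visit fern.
At fern: go right to elm.
  elm is a leaf — visit elm.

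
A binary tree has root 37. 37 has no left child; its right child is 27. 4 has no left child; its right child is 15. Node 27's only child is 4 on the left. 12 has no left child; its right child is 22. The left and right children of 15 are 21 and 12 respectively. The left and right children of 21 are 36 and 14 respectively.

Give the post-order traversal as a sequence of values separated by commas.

Post-order visits the left subtree, then the right subtree, then the node.
At 37: no left child.
At 37: go right to 27.
  At 27: go left to 4.
    At 4: no left child.
    At 4: go right to 15.
      At 15: go left to 21.
        At 21: go left to 36.
          36 is a leaf — visit 36.
        At 21: go right to 14.
          14 is a leaf — visit 14.
        Visit 21.
      At 15: go right to 12.
        At 12: no left child.
        At 12: go right to 22.
          22 is a leaf — visit 22.
        Visit 12.
      Visit 15.
    Visit 4.
  At 27: no right child.
  Visit 27.
Visit 37.

36, 14, 21, 22, 12, 15, 4, 27, 37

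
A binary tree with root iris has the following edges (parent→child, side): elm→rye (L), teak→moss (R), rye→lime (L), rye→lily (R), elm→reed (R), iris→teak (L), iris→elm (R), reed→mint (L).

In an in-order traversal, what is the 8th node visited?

In-order visits the left subtree, then the node, then the right subtree.
At iris: go left to teak.
  At teak: no left child.
  Visit teak.
  At teak: go right to moss.
    moss is a leaf — visit moss.
Visit iris.
At iris: go right to elm.
  At elm: go left to rye.
    At rye: go left to lime.
      lime is a leaf — visit lime.
    Visit rye.
    At rye: go right to lily.
      lily is a leaf — visit lily.
  Visit elm.
  At elm: go right to reed.
    At reed: go left to mint.
      mint is a leaf — visit mint.
    Visit reed.
    At reed: no right child.
Full in-order sequence: teak, moss, iris, lime, rye, lily, elm, mint, reed.

mint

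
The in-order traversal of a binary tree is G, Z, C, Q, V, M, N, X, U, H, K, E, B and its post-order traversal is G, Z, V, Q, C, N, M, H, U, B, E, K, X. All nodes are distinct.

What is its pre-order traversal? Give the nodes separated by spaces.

X M C Z G Q V N K U H E B

The last element of post-order is the root; it splits in-order into left and right subtrees.
Root X: left subtree has 7 nodes {G, Z, C, Q, V, M, N}, right has 5 {U, H, K, E, B}.
  Root M: left subtree has 5 nodes {G, Z, C, Q, V}, right has 1 {N}.
    Root C: left subtree has 2 nodes {G, Z}, right has 2 {Q, V}.
      Root Z: left subtree has 1 node {G}, right has 0 { }.
      Root Q: left subtree has 0 nodes { }, right has 1 {V}.
  Root K: left subtree has 2 nodes {U, H}, right has 2 {E, B}.
    Root U: left subtree has 0 nodes { }, right has 1 {H}.
    Root E: left subtree has 0 nodes { }, right has 1 {B}.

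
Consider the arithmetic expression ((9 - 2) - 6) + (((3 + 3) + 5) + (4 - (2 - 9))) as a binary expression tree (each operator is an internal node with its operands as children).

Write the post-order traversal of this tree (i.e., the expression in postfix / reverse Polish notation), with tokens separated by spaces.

Post-order on an expression tree gives postfix notation: for each operator, emit left operand, right operand, then the operator.

9 2 - 6 - 3 3 + 5 + 4 2 9 - - + +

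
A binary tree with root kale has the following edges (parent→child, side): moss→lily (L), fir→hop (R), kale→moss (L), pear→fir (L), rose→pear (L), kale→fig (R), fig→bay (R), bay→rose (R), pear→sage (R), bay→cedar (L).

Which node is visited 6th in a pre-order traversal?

Pre-order visits the node, then its left subtree, then its right subtree.
Visit kale.
At kale: go left to moss.
  Visit moss.
  At moss: go left to lily.
    lily is a leaf — visit lily.
  At moss: no right child.
At kale: go right to fig.
  Visit fig.
  At fig: no left child.
  At fig: go right to bay.
    Visit bay.
    At bay: go left to cedar.
      cedar is a leaf — visit cedar.
    At bay: go right to rose.
      Visit rose.
      At rose: go left to pear.
        Visit pear.
        At pear: go left to fir.
          Visit fir.
          At fir: no left child.
          At fir: go right to hop.
            hop is a leaf — visit hop.
        At pear: go right to sage.
          sage is a leaf — visit sage.
      At rose: no right child.
Full pre-order sequence: kale, moss, lily, fig, bay, cedar, rose, pear, fir, hop, sage.

cedar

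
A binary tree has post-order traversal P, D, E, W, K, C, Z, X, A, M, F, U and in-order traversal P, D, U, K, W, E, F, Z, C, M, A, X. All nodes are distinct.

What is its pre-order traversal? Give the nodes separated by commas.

U, D, P, F, K, W, E, M, Z, C, A, X

The last element of post-order is the root; it splits in-order into left and right subtrees.
Root U: left subtree has 2 nodes {P, D}, right has 9 {K, W, E, F, Z, C, M, A, X}.
  Root D: left subtree has 1 node {P}, right has 0 { }.
  Root F: left subtree has 3 nodes {K, W, E}, right has 5 {Z, C, M, A, X}.
    Root K: left subtree has 0 nodes { }, right has 2 {W, E}.
      Root W: left subtree has 0 nodes { }, right has 1 {E}.
    Root M: left subtree has 2 nodes {Z, C}, right has 2 {A, X}.
      Root Z: left subtree has 0 nodes { }, right has 1 {C}.
      Root A: left subtree has 0 nodes { }, right has 1 {X}.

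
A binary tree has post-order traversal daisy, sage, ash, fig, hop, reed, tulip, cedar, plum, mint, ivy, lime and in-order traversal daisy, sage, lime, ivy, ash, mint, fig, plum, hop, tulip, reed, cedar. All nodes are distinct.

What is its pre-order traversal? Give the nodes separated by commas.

lime, sage, daisy, ivy, mint, ash, plum, fig, cedar, tulip, hop, reed

The last element of post-order is the root; it splits in-order into left and right subtrees.
Root lime: left subtree has 2 nodes {daisy, sage}, right has 9 {ivy, ash, mint, fig, plum, hop, tulip, reed, cedar}.
  Root sage: left subtree has 1 node {daisy}, right has 0 { }.
  Root ivy: left subtree has 0 nodes { }, right has 8 {ash, mint, fig, plum, hop, tulip, reed, cedar}.
    Root mint: left subtree has 1 node {ash}, right has 6 {fig, plum, hop, tulip, reed, cedar}.
      Root plum: left subtree has 1 node {fig}, right has 4 {hop, tulip, reed, cedar}.
        Root cedar: left subtree has 3 nodes {hop, tulip, reed}, right has 0 { }.
          Root tulip: left subtree has 1 node {hop}, right has 1 {reed}.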